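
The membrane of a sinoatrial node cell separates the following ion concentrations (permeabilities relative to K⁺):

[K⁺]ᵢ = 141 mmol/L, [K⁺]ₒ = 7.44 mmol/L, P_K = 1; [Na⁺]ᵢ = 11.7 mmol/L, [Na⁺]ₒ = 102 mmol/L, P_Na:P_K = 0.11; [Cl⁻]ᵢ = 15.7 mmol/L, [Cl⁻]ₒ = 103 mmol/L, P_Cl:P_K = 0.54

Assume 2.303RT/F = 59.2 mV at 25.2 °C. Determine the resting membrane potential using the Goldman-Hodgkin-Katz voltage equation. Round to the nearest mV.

Vm = 59.2 · log₁₀[(Σ P·[cation]ₒ + Σ P·[anion]ᵢ) / (Σ P·[cation]ᵢ + Σ P·[anion]ₒ)]
Numerator = 1×7.44 + 0.11×102 + 0.54×15.7 = 27.14
Denominator = 1×141 + 0.11×11.7 + 0.54×103 = 197.9
Vm = 59.2 · log₁₀(0.13713) = 59.2 × (-0.8629) = -51.08 mV

-51 mV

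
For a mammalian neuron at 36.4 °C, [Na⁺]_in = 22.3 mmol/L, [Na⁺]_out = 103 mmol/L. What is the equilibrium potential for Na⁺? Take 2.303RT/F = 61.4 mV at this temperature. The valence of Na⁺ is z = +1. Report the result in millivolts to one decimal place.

40.8 mV

E = (61.4/z) · log₁₀([Na⁺]_out/[Na⁺]_in) with z = +1.
= (61.4/1) · log₁₀(103/22.3) = 61.40 · log₁₀(4.619)
= 61.40 · (0.6645) = 40.80 mV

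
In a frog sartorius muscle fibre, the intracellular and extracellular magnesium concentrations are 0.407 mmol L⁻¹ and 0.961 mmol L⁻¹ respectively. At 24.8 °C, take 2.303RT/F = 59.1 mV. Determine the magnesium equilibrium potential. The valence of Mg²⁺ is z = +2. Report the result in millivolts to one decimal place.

11.0 mV

E = (59.1/z) · log₁₀([Mg²⁺]_out/[Mg²⁺]_in) with z = +2.
= (59.1/2) · log₁₀(0.961/0.407) = 29.55 · log₁₀(2.361)
= 29.55 · (0.3731) = 11.03 mV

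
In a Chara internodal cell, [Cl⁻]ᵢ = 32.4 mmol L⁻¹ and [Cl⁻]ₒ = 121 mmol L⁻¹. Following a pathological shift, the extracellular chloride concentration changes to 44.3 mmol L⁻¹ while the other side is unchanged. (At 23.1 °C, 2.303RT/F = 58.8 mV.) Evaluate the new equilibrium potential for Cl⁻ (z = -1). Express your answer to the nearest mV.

After the shift: [Cl⁻]_out = 44.3, [Cl⁻]_in = 32.4 mmol L⁻¹.
E_new = (58.8/-1)·log₁₀(44.3/32.4) = -58.80 · (0.1359) = -7.99 mV

-8 mV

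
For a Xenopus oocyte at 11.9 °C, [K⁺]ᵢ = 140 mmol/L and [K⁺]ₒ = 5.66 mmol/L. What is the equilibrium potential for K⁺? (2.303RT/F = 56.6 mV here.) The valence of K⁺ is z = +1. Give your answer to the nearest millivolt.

E = (56.6/z) · log₁₀([K⁺]_out/[K⁺]_in) with z = +1.
= (56.6/1) · log₁₀(5.66/140) = 56.60 · log₁₀(0.04043)
= 56.60 · (-1.3933) = -78.86 mV

-79 mV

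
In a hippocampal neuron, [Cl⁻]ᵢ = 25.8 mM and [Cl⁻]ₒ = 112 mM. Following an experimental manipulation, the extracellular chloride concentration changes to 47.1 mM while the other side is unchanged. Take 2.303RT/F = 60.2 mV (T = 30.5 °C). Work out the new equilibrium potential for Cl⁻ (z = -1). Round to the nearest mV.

-16 mV

After the shift: [Cl⁻]_out = 47.1, [Cl⁻]_in = 25.8 mM.
E_new = (60.2/-1)·log₁₀(47.1/25.8) = -60.20 · (0.2614) = -15.74 mV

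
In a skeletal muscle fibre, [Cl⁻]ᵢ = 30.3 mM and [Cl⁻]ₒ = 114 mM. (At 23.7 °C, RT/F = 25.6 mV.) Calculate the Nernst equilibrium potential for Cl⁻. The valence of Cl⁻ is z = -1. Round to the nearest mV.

E = (25.6/z) · ln([Cl⁻]_out/[Cl⁻]_in) with z = -1.
For an anion, dividing by z = -1 reverses the sign.
= (25.6/-1) · ln(114/30.3) = -25.60 · ln(3.762)
= -25.60 · (1.3251) = -33.92 mV

-34 mV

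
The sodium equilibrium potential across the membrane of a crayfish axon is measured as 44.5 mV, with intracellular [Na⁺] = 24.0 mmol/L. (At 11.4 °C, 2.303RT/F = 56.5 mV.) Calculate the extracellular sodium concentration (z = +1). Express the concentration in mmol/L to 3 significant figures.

147 mmol/L

Nernst: E = (56.5/1) · log₁₀([out]/[in]), so log₁₀([out]/[in]) = 44.5 × 1 / 56.5 = 0.7876.
[out]/[in] = 10^(0.7876) = 6.132.
[out] = 6.132 × 24.0 = 147.2 mmol/L.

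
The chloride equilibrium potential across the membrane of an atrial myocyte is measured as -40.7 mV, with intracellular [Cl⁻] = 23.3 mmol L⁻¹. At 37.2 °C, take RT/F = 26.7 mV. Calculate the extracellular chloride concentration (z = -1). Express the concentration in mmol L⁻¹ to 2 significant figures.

Nernst: E = (26.7/-1) · ln([out]/[in]), so ln([out]/[in]) = -40.7 × -1 / 26.7 = 1.5243.
[out]/[in] = e^(1.5243) = 4.592.
[out] = 4.592 × 23.3 = 107 mmol L⁻¹.

110 mmol L⁻¹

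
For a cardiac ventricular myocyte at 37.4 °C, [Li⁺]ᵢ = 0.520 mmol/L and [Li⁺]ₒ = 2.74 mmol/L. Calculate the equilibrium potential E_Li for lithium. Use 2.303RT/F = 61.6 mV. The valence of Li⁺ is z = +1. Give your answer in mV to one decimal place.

44.5 mV

E = (61.6/z) · log₁₀([Li⁺]_out/[Li⁺]_in) with z = +1.
= (61.6/1) · log₁₀(2.74/0.520) = 61.60 · log₁₀(5.269)
= 61.60 · (0.7217) = 44.46 mV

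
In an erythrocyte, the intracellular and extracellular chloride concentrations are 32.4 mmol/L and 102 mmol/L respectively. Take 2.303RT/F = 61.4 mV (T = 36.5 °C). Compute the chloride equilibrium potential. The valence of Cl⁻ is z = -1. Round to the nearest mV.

E = (61.4/z) · log₁₀([Cl⁻]_out/[Cl⁻]_in) with z = -1.
For an anion, dividing by z = -1 reverses the sign.
= (61.4/-1) · log₁₀(102/32.4) = -61.40 · log₁₀(3.148)
= -61.40 · (0.4981) = -30.58 mV

-31 mV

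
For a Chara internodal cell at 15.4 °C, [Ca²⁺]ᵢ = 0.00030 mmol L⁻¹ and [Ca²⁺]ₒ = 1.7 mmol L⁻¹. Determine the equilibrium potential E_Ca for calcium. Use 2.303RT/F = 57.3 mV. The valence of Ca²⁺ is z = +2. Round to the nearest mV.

E = (57.3/z) · log₁₀([Ca²⁺]_out/[Ca²⁺]_in) with z = +2.
= (57.3/2) · log₁₀(1.7/0.00030) = 28.65 · log₁₀(5667)
= 28.65 · (3.7533) = 107.53 mV

108 mV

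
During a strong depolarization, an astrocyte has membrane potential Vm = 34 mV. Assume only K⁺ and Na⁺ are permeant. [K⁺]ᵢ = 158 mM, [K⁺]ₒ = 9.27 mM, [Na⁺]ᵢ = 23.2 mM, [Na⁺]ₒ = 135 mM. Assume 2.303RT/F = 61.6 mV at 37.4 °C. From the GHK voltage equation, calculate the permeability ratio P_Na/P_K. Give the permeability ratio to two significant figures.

Let α = P_Na/P_K. GHK: Vm = 61.6·log₁₀[(Kₒ + α·Naₒ)/(Kᵢ + α·Naᵢ)].
10^(Vm/61.6) = 10^(34.0/61.6) = 3.5641
So 3.5641·(Kᵢ + α·Naᵢ) = Kₒ + α·Naₒ → α = (3.5641·158.0 − 9.27) / (135.0 − 3.5641·23.2)
α = (563.1 − 9.27) / (135.0 − 82.69) = 553.9/52.31 = 10.59

11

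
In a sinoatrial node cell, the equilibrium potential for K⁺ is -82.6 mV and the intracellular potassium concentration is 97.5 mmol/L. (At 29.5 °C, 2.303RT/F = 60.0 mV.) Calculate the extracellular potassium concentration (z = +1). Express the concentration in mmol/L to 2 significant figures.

4.1 mmol/L

Nernst: E = (60.0/1) · log₁₀([out]/[in]), so log₁₀([out]/[in]) = -82.6 × 1 / 60.0 = -1.3767.
[out]/[in] = 10^(-1.3767) = 0.04201.
[out] = 0.04201 × 97.5 = 4.096 mmol/L.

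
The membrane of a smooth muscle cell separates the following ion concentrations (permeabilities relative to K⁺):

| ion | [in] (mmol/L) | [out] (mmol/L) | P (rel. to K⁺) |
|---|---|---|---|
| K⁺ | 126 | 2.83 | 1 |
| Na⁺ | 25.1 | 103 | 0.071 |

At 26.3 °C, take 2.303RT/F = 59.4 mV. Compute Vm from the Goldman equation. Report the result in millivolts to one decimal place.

Vm = 59.4 · log₁₀[(Σ P·[cation]ₒ + Σ P·[anion]ᵢ) / (Σ P·[cation]ᵢ + Σ P·[anion]ₒ)]
Numerator = 1×2.83 + 0.071×103 = 10.14
Denominator = 1×126 + 0.071×25.1 = 127.8
Vm = 59.4 · log₁₀(0.079377) = 59.4 × (-1.1003) = -65.36 mV

-65.4 mV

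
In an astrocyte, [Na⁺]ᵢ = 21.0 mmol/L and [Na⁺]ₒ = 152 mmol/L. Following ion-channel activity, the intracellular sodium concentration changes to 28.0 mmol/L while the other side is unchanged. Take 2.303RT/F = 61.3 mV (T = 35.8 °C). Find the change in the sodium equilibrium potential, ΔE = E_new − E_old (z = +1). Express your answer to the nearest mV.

-8 mV

E_old = (61.3/1)·log₁₀(152/21.0) = 52.69 mV
E_new = (61.3/1)·log₁₀(152/28.0) = 45.04 mV
ΔE = 45.04 − (52.69) = -7.66 mV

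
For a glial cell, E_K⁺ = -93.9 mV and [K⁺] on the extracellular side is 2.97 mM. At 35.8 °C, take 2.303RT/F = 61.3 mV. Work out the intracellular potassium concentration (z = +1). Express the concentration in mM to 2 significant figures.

100 mM

Nernst: E = (61.3/1) · log₁₀([out]/[in]), so log₁₀([out]/[in]) = -93.9 × 1 / 61.3 = -1.5318.
[out]/[in] = 10^(-1.5318) = 0.02939.
[in] = 2.97 / 0.02939 = 101.1 mM.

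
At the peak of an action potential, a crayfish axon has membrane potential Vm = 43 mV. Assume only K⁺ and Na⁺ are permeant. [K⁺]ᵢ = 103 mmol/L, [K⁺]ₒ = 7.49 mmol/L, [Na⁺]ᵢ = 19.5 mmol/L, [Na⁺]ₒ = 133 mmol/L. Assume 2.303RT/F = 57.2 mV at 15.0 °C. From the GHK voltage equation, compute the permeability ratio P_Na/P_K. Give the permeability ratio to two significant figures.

Let α = P_Na/P_K. GHK: Vm = 57.2·log₁₀[(Kₒ + α·Naₒ)/(Kᵢ + α·Naᵢ)].
10^(Vm/57.2) = 10^(43.0/57.2) = 5.6461
So 5.6461·(Kᵢ + α·Naᵢ) = Kₒ + α·Naₒ → α = (5.6461·103.0 − 7.49) / (133.0 − 5.6461·19.5)
α = (581.5 − 7.49) / (133.0 − 110.1) = 574.1/22.9 = 25.07

25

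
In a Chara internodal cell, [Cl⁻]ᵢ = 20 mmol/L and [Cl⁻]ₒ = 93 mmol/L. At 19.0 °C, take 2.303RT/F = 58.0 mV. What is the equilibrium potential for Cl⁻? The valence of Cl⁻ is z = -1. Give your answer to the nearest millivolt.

-39 mV

E = (58.0/z) · log₁₀([Cl⁻]_out/[Cl⁻]_in) with z = -1.
For an anion, dividing by z = -1 reverses the sign.
= (58.0/-1) · log₁₀(93/20) = -58.00 · log₁₀(4.65)
= -58.00 · (0.6675) = -38.71 mV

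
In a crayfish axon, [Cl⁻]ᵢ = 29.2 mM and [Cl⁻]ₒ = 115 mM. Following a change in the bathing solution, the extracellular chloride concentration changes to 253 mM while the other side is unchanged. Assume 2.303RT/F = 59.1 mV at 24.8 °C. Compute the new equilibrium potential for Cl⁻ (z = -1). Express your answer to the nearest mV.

After the shift: [Cl⁻]_out = 253, [Cl⁻]_in = 29.2 mM.
E_new = (59.1/-1)·log₁₀(253/29.2) = -59.10 · (0.9377) = -55.42 mV

-55 mV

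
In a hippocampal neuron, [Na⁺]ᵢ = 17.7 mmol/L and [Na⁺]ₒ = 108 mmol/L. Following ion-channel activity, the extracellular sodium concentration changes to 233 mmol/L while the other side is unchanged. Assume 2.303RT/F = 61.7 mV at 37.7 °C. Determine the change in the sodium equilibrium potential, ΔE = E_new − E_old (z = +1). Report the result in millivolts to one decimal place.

E_old = (61.7/1)·log₁₀(108/17.7) = 48.46 mV
E_new = (61.7/1)·log₁₀(233/17.7) = 69.07 mV
ΔE = 69.07 − (48.46) = 20.60 mV

20.6 mV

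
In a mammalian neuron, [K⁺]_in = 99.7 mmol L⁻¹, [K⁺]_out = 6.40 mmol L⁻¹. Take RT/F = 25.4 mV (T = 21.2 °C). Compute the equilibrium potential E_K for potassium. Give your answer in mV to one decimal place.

-69.7 mV

E = (25.4/z) · ln([K⁺]_out/[K⁺]_in) with z = +1.
= (25.4/1) · ln(6.40/99.7) = 25.40 · ln(0.06419)
= 25.40 · (-2.7459) = -69.75 mV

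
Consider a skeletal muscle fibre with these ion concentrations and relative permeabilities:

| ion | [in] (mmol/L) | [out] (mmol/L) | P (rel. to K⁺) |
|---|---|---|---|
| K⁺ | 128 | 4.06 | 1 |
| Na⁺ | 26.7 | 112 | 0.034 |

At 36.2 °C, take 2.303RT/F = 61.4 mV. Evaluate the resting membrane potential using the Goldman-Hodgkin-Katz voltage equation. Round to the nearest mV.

-75 mV

Vm = 61.4 · log₁₀[(Σ P·[cation]ₒ + Σ P·[anion]ᵢ) / (Σ P·[cation]ᵢ + Σ P·[anion]ₒ)]
Numerator = 1×4.06 + 0.034×112 = 7.868
Denominator = 1×128 + 0.034×26.7 = 128.9
Vm = 61.4 · log₁₀(0.061036) = 61.4 × (-1.2144) = -74.57 mV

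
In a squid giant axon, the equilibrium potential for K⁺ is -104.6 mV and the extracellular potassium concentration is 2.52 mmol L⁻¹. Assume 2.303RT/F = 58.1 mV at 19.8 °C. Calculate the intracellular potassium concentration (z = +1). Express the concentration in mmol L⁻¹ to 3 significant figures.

159 mmol L⁻¹

Nernst: E = (58.1/1) · log₁₀([out]/[in]), so log₁₀([out]/[in]) = -104.6 × 1 / 58.1 = -1.8003.
[out]/[in] = 10^(-1.8003) = 0.01584.
[in] = 2.52 / 0.01584 = 159.1 mmol L⁻¹.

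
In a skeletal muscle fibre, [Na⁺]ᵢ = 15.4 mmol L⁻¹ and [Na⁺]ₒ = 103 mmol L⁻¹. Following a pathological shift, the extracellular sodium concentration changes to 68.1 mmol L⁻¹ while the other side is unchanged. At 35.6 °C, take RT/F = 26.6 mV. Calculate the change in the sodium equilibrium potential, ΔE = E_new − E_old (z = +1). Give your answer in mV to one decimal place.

E_old = (26.6/1)·ln(103/15.4) = 50.55 mV
E_new = (26.6/1)·ln(68.1/15.4) = 39.54 mV
ΔE = 39.54 − (50.55) = -11.01 mV

-11.0 mV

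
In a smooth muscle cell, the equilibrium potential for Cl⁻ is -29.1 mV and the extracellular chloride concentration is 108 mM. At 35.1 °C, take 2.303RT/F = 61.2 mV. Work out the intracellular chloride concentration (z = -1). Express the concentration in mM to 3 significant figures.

36.1 mM

Nernst: E = (61.2/-1) · log₁₀([out]/[in]), so log₁₀([out]/[in]) = -29.1 × -1 / 61.2 = 0.4755.
[out]/[in] = 10^(0.4755) = 2.989.
[in] = 108 / 2.989 = 36.14 mM.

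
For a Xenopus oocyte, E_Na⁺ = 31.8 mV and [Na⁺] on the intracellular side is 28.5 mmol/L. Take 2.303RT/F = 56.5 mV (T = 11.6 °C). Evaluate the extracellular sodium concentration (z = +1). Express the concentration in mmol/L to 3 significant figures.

104 mmol/L

Nernst: E = (56.5/1) · log₁₀([out]/[in]), so log₁₀([out]/[in]) = 31.8 × 1 / 56.5 = 0.5628.
[out]/[in] = 10^(0.5628) = 3.655.
[out] = 3.655 × 28.5 = 104.2 mmol/L.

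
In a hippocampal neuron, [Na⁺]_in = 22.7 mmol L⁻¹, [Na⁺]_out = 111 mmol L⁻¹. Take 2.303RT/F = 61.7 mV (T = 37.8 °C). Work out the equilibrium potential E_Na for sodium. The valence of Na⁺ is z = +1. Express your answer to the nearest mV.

43 mV

E = (61.7/z) · log₁₀([Na⁺]_out/[Na⁺]_in) with z = +1.
= (61.7/1) · log₁₀(111/22.7) = 61.70 · log₁₀(4.89)
= 61.70 · (0.6893) = 42.53 mV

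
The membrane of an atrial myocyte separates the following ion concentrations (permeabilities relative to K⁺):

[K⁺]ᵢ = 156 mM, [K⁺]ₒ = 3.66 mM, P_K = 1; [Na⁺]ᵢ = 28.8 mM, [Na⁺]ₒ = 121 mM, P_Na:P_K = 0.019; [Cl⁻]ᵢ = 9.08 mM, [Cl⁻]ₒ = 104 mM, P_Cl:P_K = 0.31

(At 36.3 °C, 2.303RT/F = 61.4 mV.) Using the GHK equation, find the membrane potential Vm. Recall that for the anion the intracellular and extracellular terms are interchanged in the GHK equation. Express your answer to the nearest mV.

Vm = 61.4 · log₁₀[(Σ P·[cation]ₒ + Σ P·[anion]ᵢ) / (Σ P·[cation]ᵢ + Σ P·[anion]ₒ)]
Numerator = 1×3.66 + 0.019×121 + 0.31×9.08 = 8.774
Denominator = 1×156 + 0.019×28.8 + 0.31×104 = 188.8
Vm = 61.4 · log₁₀(0.046475) = 61.4 × (-1.3328) = -81.83 mV

-82 mV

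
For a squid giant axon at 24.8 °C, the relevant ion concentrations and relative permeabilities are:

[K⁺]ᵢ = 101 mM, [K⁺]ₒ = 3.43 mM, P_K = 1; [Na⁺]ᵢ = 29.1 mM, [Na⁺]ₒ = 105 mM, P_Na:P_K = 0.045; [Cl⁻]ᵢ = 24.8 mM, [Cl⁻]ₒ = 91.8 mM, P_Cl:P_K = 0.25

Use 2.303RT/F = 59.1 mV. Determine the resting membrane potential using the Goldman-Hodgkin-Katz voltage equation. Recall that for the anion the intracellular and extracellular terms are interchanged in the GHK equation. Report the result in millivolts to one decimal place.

Vm = 59.1 · log₁₀[(Σ P·[cation]ₒ + Σ P·[anion]ᵢ) / (Σ P·[cation]ᵢ + Σ P·[anion]ₒ)]
Numerator = 1×3.43 + 0.045×105 + 0.25×24.8 = 14.36
Denominator = 1×101 + 0.045×29.1 + 0.25×91.8 = 125.3
Vm = 59.1 · log₁₀(0.1146) = 59.1 × (-0.9408) = -55.60 mV

-55.6 mV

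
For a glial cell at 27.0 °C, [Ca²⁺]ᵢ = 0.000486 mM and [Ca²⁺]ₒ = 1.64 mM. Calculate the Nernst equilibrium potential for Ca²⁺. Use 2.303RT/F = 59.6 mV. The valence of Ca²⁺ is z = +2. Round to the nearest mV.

E = (59.6/z) · log₁₀([Ca²⁺]_out/[Ca²⁺]_in) with z = +2.
= (59.6/2) · log₁₀(1.64/0.000486) = 29.80 · log₁₀(3374)
= 29.80 · (3.5282) = 105.14 mV

105 mV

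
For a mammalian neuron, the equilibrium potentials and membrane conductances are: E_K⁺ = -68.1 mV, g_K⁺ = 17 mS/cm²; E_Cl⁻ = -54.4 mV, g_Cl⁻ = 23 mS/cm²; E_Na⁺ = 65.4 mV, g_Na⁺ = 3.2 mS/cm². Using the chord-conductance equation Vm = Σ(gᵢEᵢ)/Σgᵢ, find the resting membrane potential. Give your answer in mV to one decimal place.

-50.9 mV

Σ gᵢEᵢ = 17·(-68.1) + 23·(-54.4) + 3.2·(65.4) = -2199.62
Σ gᵢ = 17 + 23 + 3.2 = 43.2
Vm = -2199.62 / 43.2 = -50.92 mV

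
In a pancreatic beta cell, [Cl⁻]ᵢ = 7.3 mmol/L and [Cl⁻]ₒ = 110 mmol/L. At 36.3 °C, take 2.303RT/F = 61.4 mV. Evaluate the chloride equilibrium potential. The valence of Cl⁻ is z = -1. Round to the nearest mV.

-72 mV

E = (61.4/z) · log₁₀([Cl⁻]_out/[Cl⁻]_in) with z = -1.
For an anion, dividing by z = -1 reverses the sign.
= (61.4/-1) · log₁₀(110/7.3) = -61.40 · log₁₀(15.07)
= -61.40 · (1.1781) = -72.33 mV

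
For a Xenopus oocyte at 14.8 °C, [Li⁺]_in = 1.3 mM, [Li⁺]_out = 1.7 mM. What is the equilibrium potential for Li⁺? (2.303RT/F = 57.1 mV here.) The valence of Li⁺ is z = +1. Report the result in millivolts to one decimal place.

6.7 mV

E = (57.1/z) · log₁₀([Li⁺]_out/[Li⁺]_in) with z = +1.
= (57.1/1) · log₁₀(1.7/1.3) = 57.10 · log₁₀(1.308)
= 57.10 · (0.1165) = 6.65 mV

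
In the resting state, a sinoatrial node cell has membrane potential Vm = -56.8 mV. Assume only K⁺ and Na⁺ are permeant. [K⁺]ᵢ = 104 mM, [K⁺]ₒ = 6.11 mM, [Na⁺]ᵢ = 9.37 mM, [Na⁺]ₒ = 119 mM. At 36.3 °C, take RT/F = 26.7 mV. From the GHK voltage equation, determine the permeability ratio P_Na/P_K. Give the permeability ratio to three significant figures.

0.0533

Let α = P_Na/P_K. GHK: Vm = 26.7·ln[(Kₒ + α·Naₒ)/(Kᵢ + α·Naᵢ)].
e^(Vm/26.7) = e^(-56.8/26.7) = 0.11915
So 0.11915·(Kᵢ + α·Naᵢ) = Kₒ + α·Naₒ → α = (0.11915·104.0 − 6.11) / (119.0 − 0.11915·9.37)
α = (12.39 − 6.11) / (119.0 − 1.116) = 6.282/117.9 = 0.05329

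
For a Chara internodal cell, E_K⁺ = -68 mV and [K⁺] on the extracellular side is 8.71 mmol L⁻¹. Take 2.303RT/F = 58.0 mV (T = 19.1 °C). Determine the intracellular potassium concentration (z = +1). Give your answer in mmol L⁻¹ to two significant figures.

130 mmol L⁻¹

Nernst: E = (58.0/1) · log₁₀([out]/[in]), so log₁₀([out]/[in]) = -68.0 × 1 / 58.0 = -1.1724.
[out]/[in] = 10^(-1.1724) = 0.06723.
[in] = 8.71 / 0.06723 = 129.5 mmol L⁻¹.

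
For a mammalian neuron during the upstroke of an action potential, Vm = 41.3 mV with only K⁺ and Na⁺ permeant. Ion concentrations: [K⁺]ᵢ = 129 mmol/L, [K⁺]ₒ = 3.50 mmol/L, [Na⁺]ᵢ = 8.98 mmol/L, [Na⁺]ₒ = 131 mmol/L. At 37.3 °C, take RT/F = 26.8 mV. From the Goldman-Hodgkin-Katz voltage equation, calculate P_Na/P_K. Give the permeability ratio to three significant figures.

Let α = P_Na/P_K. GHK: Vm = 26.8·ln[(Kₒ + α·Naₒ)/(Kᵢ + α·Naᵢ)].
e^(Vm/26.8) = e^(41.3/26.8) = 4.6695
So 4.6695·(Kᵢ + α·Naᵢ) = Kₒ + α·Naₒ → α = (4.6695·129.0 − 3.5) / (131.0 − 4.6695·8.98)
α = (602.4 − 3.5) / (131.0 − 41.93) = 598.9/89.07 = 6.724

6.72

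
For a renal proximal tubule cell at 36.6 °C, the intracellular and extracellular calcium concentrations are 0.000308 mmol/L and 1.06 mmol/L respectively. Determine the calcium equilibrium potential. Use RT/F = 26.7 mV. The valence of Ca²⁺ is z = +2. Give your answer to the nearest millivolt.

109 mV

E = (26.7/z) · ln([Ca²⁺]_out/[Ca²⁺]_in) with z = +2.
= (26.7/2) · ln(1.06/0.000308) = 13.35 · ln(3442)
= 13.35 · (8.1437) = 108.72 mV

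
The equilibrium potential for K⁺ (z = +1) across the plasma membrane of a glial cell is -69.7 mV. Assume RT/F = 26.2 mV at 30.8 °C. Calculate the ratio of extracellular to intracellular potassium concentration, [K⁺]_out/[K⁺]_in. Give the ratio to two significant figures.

ln([out]/[in]) = E·z/(26.2) = -69.7 × 1 / 26.2 = -2.6603
[out]/[in] = e^(-2.6603) = 0.06993

0.070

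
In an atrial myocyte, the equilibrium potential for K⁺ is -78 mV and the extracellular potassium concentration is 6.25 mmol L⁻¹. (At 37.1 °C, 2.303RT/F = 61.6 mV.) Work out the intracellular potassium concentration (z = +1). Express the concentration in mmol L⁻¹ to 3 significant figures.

Nernst: E = (61.6/1) · log₁₀([out]/[in]), so log₁₀([out]/[in]) = -78.0 × 1 / 61.6 = -1.2662.
[out]/[in] = 10^(-1.2662) = 0.05417.
[in] = 6.25 / 0.05417 = 115.4 mmol L⁻¹.

115 mmol L⁻¹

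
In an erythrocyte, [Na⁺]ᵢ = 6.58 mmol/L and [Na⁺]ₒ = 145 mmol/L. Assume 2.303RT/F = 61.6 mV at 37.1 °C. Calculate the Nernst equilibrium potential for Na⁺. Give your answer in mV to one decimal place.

82.7 mV

E = (61.6/z) · log₁₀([Na⁺]_out/[Na⁺]_in) with z = +1.
= (61.6/1) · log₁₀(145/6.58) = 61.60 · log₁₀(22.04)
= 61.60 · (1.3431) = 82.74 mV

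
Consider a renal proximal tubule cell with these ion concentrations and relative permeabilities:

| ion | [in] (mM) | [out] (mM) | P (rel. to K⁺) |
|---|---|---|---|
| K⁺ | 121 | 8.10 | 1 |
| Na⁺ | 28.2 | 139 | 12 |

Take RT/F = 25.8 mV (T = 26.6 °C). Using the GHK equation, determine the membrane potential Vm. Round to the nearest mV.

Vm = 25.8 · ln[(Σ P·[cation]ₒ + Σ P·[anion]ᵢ) / (Σ P·[cation]ᵢ + Σ P·[anion]ₒ)]
Numerator = 1×8.10 + 12×139 = 1676
Denominator = 1×121 + 12×28.2 = 459.4
Vm = 25.8 · ln(3.6485) = 25.8 × (1.2943) = 33.39 mV

33 mV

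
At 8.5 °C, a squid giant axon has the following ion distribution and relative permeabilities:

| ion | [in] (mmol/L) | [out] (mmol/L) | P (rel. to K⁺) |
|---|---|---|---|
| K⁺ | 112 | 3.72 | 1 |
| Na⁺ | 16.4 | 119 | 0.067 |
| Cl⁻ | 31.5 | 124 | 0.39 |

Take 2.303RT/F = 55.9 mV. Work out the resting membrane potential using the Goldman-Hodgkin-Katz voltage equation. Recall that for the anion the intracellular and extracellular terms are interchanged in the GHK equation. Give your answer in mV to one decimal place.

Vm = 55.9 · log₁₀[(Σ P·[cation]ₒ + Σ P·[anion]ᵢ) / (Σ P·[cation]ᵢ + Σ P·[anion]ₒ)]
Numerator = 1×3.72 + 0.067×119 + 0.39×31.5 = 23.98
Denominator = 1×112 + 0.067×16.4 + 0.39×124 = 161.5
Vm = 55.9 · log₁₀(0.14851) = 55.9 × (-0.8282) = -46.30 mV

-46.3 mV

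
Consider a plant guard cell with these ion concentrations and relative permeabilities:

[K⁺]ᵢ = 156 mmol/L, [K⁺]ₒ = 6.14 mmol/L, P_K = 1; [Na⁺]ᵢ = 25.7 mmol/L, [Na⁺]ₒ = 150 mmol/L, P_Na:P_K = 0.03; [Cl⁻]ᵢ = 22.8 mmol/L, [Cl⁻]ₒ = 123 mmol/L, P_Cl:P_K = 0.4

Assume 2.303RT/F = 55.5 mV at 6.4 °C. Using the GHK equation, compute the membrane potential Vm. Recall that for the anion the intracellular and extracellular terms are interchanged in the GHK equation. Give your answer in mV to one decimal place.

-56.5 mV

Vm = 55.5 · log₁₀[(Σ P·[cation]ₒ + Σ P·[anion]ᵢ) / (Σ P·[cation]ᵢ + Σ P·[anion]ₒ)]
Numerator = 1×6.14 + 0.03×150 + 0.4×22.8 = 19.76
Denominator = 1×156 + 0.03×25.7 + 0.4×123 = 206
Vm = 55.5 · log₁₀(0.095936) = 55.5 × (-1.0180) = -56.50 mV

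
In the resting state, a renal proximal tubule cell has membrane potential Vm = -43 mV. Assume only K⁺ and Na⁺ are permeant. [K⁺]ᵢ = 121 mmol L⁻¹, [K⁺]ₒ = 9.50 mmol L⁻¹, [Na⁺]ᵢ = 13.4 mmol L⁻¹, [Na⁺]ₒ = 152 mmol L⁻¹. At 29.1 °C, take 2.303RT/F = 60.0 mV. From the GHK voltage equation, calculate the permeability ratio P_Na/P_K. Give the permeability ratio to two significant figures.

0.092

Let α = P_Na/P_K. GHK: Vm = 60.0·log₁₀[(Kₒ + α·Naₒ)/(Kᵢ + α·Naᵢ)].
10^(Vm/60.0) = 10^(-43.0/60.0) = 0.19201
So 0.19201·(Kᵢ + α·Naᵢ) = Kₒ + α·Naₒ → α = (0.19201·121.0 − 9.5) / (152.0 − 0.19201·13.4)
α = (23.23 − 9.5) / (152.0 − 2.573) = 13.73/149.4 = 0.09191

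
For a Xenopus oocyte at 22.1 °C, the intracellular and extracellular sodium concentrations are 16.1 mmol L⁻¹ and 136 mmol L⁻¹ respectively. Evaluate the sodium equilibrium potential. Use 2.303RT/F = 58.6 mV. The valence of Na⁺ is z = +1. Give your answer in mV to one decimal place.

54.3 mV

E = (58.6/z) · log₁₀([Na⁺]_out/[Na⁺]_in) with z = +1.
= (58.6/1) · log₁₀(136/16.1) = 58.60 · log₁₀(8.447)
= 58.60 · (0.9267) = 54.31 mV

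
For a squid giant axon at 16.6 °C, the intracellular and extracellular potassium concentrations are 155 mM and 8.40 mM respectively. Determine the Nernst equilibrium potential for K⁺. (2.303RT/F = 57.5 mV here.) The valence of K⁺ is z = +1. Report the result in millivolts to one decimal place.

-72.8 mV

E = (57.5/z) · log₁₀([K⁺]_out/[K⁺]_in) with z = +1.
= (57.5/1) · log₁₀(8.40/155) = 57.50 · log₁₀(0.05419)
= 57.50 · (-1.2661) = -72.80 mV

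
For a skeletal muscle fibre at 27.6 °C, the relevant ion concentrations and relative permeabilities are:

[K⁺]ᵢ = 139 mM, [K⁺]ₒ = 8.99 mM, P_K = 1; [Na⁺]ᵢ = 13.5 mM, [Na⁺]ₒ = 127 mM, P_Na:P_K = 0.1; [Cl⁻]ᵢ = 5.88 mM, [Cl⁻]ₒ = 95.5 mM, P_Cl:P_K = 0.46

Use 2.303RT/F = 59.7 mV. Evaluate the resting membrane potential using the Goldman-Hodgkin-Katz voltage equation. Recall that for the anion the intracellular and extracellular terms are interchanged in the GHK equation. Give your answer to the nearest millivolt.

Vm = 59.7 · log₁₀[(Σ P·[cation]ₒ + Σ P·[anion]ᵢ) / (Σ P·[cation]ᵢ + Σ P·[anion]ₒ)]
Numerator = 1×8.99 + 0.1×127 + 0.46×5.88 = 24.39
Denominator = 1×139 + 0.1×13.5 + 0.46×95.5 = 184.3
Vm = 59.7 · log₁₀(0.13238) = 59.7 × (-0.8782) = -52.43 mV

-52 mV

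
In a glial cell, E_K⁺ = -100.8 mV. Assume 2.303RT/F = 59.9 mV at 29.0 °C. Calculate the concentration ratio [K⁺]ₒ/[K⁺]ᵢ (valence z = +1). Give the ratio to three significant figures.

log₁₀([out]/[in]) = E·z/(59.9) = -100.8 × 1 / 59.9 = -1.6828
[out]/[in] = 10^(-1.6828) = 0.02076

0.0208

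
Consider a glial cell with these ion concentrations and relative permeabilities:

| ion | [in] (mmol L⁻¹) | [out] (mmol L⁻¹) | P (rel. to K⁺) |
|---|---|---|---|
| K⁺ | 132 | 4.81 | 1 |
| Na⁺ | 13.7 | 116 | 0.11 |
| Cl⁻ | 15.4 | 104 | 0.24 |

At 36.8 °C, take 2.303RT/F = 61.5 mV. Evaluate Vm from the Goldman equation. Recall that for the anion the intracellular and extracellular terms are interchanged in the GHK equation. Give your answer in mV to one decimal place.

Vm = 61.5 · log₁₀[(Σ P·[cation]ₒ + Σ P·[anion]ᵢ) / (Σ P·[cation]ᵢ + Σ P·[anion]ₒ)]
Numerator = 1×4.81 + 0.11×116 + 0.24×15.4 = 21.27
Denominator = 1×132 + 0.11×13.7 + 0.24×104 = 158.5
Vm = 61.5 · log₁₀(0.1342) = 61.5 × (-0.8723) = -53.64 mV

-53.6 mV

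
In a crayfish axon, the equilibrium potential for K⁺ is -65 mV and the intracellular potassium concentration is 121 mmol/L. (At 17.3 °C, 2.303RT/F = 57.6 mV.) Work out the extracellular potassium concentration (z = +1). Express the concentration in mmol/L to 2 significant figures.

Nernst: E = (57.6/1) · log₁₀([out]/[in]), so log₁₀([out]/[in]) = -65.0 × 1 / 57.6 = -1.1285.
[out]/[in] = 10^(-1.1285) = 0.07439.
[out] = 0.07439 × 121 = 9.001 mmol/L.

9.0 mmol/L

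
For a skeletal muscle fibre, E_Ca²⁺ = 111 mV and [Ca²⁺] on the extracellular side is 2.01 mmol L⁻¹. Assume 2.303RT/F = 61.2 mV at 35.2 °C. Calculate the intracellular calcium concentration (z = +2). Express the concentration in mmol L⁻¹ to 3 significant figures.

Nernst: E = (61.2/2) · log₁₀([out]/[in]), so log₁₀([out]/[in]) = 111.0 × 2 / 61.2 = 3.6275.
[out]/[in] = 10^(3.6275) = 4241.
[in] = 2.01 / 4241 = 0.000474 mmol L⁻¹.

0.000474 mmol L⁻¹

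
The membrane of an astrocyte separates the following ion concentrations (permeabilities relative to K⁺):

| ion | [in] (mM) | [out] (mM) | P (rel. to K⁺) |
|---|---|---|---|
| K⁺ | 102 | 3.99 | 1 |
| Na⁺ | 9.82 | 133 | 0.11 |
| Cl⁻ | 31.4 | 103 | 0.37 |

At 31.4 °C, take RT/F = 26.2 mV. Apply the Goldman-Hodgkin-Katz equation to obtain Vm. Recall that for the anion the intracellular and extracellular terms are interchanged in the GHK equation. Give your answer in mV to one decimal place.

Vm = 26.2 · ln[(Σ P·[cation]ₒ + Σ P·[anion]ᵢ) / (Σ P·[cation]ᵢ + Σ P·[anion]ₒ)]
Numerator = 1×3.99 + 0.11×133 + 0.37×31.4 = 30.24
Denominator = 1×102 + 0.11×9.82 + 0.37×103 = 141.2
Vm = 26.2 · ln(0.21417) = 26.2 × (-1.5410) = -40.37 mV

-40.4 mV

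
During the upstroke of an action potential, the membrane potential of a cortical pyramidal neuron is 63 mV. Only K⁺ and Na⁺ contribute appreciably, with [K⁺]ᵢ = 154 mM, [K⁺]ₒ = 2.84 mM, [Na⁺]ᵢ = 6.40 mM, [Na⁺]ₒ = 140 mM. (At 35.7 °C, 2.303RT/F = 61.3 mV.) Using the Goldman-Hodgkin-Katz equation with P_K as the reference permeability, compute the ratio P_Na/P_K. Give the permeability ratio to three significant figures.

Let α = P_Na/P_K. GHK: Vm = 61.3·log₁₀[(Kₒ + α·Naₒ)/(Kᵢ + α·Naᵢ)].
10^(Vm/61.3) = 10^(63.0/61.3) = 10.659
So 10.659·(Kᵢ + α·Naᵢ) = Kₒ + α·Naₒ → α = (10.659·154.0 − 2.84) / (140.0 − 10.659·6.4)
α = (1642 − 2.84) / (140.0 − 68.22) = 1639/71.78 = 22.83

22.8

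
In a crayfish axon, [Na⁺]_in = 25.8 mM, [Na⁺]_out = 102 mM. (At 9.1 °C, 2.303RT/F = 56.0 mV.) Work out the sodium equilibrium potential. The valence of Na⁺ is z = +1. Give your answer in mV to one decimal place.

33.4 mV

E = (56.0/z) · log₁₀([Na⁺]_out/[Na⁺]_in) with z = +1.
= (56.0/1) · log₁₀(102/25.8) = 56.00 · log₁₀(3.953)
= 56.00 · (0.5970) = 33.43 mV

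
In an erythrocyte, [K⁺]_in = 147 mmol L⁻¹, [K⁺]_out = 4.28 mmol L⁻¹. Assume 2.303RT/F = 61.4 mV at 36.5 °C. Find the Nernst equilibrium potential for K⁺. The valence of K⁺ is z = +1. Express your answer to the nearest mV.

-94 mV

E = (61.4/z) · log₁₀([K⁺]_out/[K⁺]_in) with z = +1.
= (61.4/1) · log₁₀(4.28/147) = 61.40 · log₁₀(0.02912)
= 61.40 · (-1.5359) = -94.30 mV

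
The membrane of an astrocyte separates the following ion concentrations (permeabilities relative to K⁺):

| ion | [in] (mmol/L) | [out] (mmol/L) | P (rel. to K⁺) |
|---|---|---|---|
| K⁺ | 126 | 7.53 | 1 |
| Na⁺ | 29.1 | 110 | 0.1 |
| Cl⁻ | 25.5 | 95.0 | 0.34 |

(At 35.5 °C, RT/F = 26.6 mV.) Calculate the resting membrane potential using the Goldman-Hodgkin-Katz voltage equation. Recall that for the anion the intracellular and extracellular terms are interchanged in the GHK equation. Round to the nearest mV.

Vm = 26.6 · ln[(Σ P·[cation]ₒ + Σ P·[anion]ᵢ) / (Σ P·[cation]ᵢ + Σ P·[anion]ₒ)]
Numerator = 1×7.53 + 0.1×110 + 0.34×25.5 = 27.2
Denominator = 1×126 + 0.1×29.1 + 0.34×95.0 = 161.2
Vm = 26.6 · ln(0.16872) = 26.6 × (-1.7795) = -47.33 mV

-47 mV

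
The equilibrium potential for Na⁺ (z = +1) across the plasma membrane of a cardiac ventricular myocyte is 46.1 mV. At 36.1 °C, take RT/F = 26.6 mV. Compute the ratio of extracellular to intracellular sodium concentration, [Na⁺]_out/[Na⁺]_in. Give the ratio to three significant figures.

ln([out]/[in]) = E·z/(26.6) = 46.1 × 1 / 26.6 = 1.7331
[out]/[in] = e^(1.7331) = 5.658

5.66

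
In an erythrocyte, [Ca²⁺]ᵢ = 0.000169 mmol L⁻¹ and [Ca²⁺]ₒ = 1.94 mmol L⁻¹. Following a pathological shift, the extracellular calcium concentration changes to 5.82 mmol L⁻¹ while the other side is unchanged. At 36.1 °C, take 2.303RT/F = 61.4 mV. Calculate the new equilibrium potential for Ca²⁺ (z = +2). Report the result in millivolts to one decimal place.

139.3 mV

After the shift: [Ca²⁺]_out = 5.82, [Ca²⁺]_in = 0.000169 mmol L⁻¹.
E_new = (61.4/2)·log₁₀(5.82/0.000169) = 30.70 · (4.5370) = 139.29 mV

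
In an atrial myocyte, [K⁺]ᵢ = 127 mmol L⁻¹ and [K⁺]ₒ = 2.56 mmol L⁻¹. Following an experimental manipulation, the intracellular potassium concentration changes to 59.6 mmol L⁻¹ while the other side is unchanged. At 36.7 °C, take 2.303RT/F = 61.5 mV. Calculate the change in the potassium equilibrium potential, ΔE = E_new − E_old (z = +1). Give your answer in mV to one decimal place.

E_old = (61.5/1)·log₁₀(2.56/127) = -104.28 mV
E_new = (61.5/1)·log₁₀(2.56/59.6) = -84.07 mV
ΔE = -84.07 − (-104.28) = 20.21 mV

20.2 mV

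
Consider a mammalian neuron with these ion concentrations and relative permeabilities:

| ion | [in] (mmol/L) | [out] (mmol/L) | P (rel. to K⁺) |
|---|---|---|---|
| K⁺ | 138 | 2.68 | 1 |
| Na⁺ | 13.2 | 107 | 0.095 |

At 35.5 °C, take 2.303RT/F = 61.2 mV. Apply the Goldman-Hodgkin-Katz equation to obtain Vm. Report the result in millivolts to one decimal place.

Vm = 61.2 · log₁₀[(Σ P·[cation]ₒ + Σ P·[anion]ᵢ) / (Σ P·[cation]ᵢ + Σ P·[anion]ₒ)]
Numerator = 1×2.68 + 0.095×107 = 12.85
Denominator = 1×138 + 0.095×13.2 = 139.3
Vm = 61.2 · log₁₀(0.092242) = 61.2 × (-1.0351) = -63.35 mV

-63.3 mV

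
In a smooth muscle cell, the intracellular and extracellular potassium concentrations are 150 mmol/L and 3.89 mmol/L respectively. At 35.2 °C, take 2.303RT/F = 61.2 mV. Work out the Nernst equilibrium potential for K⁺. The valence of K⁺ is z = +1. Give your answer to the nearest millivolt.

-97 mV

E = (61.2/z) · log₁₀([K⁺]_out/[K⁺]_in) with z = +1.
= (61.2/1) · log₁₀(3.89/150) = 61.20 · log₁₀(0.02593)
= 61.20 · (-1.5861) = -97.07 mV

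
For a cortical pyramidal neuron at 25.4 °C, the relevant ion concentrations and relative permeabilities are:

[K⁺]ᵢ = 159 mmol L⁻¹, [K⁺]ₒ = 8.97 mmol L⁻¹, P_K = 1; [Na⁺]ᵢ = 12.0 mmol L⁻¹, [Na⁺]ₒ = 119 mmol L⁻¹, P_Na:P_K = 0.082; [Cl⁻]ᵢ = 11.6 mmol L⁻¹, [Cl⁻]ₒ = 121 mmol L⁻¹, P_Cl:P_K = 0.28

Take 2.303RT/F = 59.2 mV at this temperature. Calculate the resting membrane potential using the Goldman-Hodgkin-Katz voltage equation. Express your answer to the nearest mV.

-56 mV

Vm = 59.2 · log₁₀[(Σ P·[cation]ₒ + Σ P·[anion]ᵢ) / (Σ P·[cation]ᵢ + Σ P·[anion]ₒ)]
Numerator = 1×8.97 + 0.082×119 + 0.28×11.6 = 21.98
Denominator = 1×159 + 0.082×12.0 + 0.28×121 = 193.9
Vm = 59.2 · log₁₀(0.11336) = 59.2 × (-0.9455) = -55.98 mV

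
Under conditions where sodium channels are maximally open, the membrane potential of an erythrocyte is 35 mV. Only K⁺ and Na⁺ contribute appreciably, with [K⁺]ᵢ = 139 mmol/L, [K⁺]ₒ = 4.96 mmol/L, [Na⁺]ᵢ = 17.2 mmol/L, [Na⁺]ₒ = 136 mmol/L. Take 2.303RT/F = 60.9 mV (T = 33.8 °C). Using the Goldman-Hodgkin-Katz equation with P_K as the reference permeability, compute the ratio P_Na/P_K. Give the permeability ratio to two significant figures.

7.2

Let α = P_Na/P_K. GHK: Vm = 60.9·log₁₀[(Kₒ + α·Naₒ)/(Kᵢ + α·Naᵢ)].
10^(Vm/60.9) = 10^(35.0/60.9) = 3.7559
So 3.7559·(Kᵢ + α·Naᵢ) = Kₒ + α·Naₒ → α = (3.7559·139.0 − 4.96) / (136.0 − 3.7559·17.2)
α = (522.1 − 4.96) / (136.0 − 64.6) = 517.1/71.4 = 7.243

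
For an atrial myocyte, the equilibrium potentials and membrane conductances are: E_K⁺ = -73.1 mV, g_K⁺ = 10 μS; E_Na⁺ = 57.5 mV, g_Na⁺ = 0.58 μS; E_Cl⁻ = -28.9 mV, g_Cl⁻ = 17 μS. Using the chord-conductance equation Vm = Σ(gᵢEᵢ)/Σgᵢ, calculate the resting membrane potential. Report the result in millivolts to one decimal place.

-43.1 mV

Σ gᵢEᵢ = 10·(-73.1) + 0.58·(57.5) + 17·(-28.9) = -1188.95
Σ gᵢ = 10 + 0.58 + 17 = 27.58
Vm = -1188.95 / 27.58 = -43.11 mV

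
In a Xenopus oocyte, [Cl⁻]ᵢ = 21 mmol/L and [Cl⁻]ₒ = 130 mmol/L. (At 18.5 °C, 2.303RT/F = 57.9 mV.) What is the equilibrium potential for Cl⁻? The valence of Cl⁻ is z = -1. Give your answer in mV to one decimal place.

-45.8 mV

E = (57.9/z) · log₁₀([Cl⁻]_out/[Cl⁻]_in) with z = -1.
For an anion, dividing by z = -1 reverses the sign.
= (57.9/-1) · log₁₀(130/21) = -57.90 · log₁₀(6.19)
= -57.90 · (0.7917) = -45.84 mV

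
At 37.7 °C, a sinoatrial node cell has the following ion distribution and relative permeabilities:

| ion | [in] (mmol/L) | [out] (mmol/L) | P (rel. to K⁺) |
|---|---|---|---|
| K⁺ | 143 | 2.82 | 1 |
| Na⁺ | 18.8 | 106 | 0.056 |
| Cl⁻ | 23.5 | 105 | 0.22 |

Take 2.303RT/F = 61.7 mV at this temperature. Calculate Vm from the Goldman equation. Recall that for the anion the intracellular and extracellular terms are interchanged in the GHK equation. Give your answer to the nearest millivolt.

-67 mV

Vm = 61.7 · log₁₀[(Σ P·[cation]ₒ + Σ P·[anion]ᵢ) / (Σ P·[cation]ᵢ + Σ P·[anion]ₒ)]
Numerator = 1×2.82 + 0.056×106 + 0.22×23.5 = 13.93
Denominator = 1×143 + 0.056×18.8 + 0.22×105 = 167.2
Vm = 61.7 · log₁₀(0.083313) = 61.7 × (-1.0793) = -66.59 mV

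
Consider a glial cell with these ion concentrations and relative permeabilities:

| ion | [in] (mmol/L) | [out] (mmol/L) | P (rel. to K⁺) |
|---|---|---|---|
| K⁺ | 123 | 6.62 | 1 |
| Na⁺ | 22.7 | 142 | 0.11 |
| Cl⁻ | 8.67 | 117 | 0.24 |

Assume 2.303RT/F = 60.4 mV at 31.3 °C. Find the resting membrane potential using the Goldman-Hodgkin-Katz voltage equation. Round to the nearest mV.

Vm = 60.4 · log₁₀[(Σ P·[cation]ₒ + Σ P·[anion]ᵢ) / (Σ P·[cation]ᵢ + Σ P·[anion]ₒ)]
Numerator = 1×6.62 + 0.11×142 + 0.24×8.67 = 24.32
Denominator = 1×123 + 0.11×22.7 + 0.24×117 = 153.6
Vm = 60.4 · log₁₀(0.15836) = 60.4 × (-0.8003) = -48.34 mV

-48 mV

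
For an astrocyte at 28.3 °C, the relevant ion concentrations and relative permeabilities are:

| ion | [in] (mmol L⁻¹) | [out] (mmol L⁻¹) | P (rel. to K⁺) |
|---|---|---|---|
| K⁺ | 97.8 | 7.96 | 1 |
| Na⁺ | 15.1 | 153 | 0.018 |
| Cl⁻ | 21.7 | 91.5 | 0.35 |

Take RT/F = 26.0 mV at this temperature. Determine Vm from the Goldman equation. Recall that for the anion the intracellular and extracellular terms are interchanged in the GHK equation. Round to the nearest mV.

-51 mV

Vm = 26.0 · ln[(Σ P·[cation]ₒ + Σ P·[anion]ᵢ) / (Σ P·[cation]ᵢ + Σ P·[anion]ₒ)]
Numerator = 1×7.96 + 0.018×153 + 0.35×21.7 = 18.31
Denominator = 1×97.8 + 0.018×15.1 + 0.35×91.5 = 130.1
Vm = 26.0 · ln(0.14073) = 26.0 × (-1.9609) = -50.98 mV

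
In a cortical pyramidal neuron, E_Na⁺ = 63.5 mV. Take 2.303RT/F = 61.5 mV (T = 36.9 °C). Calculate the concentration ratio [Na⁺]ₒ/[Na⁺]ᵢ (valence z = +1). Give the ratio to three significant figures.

log₁₀([out]/[in]) = E·z/(61.5) = 63.5 × 1 / 61.5 = 1.0325
[out]/[in] = 10^(1.0325) = 10.78

10.8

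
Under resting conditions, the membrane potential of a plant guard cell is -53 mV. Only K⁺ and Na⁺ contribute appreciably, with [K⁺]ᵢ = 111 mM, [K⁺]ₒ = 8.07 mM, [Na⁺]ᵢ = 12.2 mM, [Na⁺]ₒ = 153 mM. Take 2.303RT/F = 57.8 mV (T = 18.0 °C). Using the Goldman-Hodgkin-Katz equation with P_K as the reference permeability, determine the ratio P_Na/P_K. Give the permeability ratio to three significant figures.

0.0354

Let α = P_Na/P_K. GHK: Vm = 57.8·log₁₀[(Kₒ + α·Naₒ)/(Kᵢ + α·Naᵢ)].
10^(Vm/57.8) = 10^(-53.0/57.8) = 0.12107
So 0.12107·(Kᵢ + α·Naᵢ) = Kₒ + α·Naₒ → α = (0.12107·111.0 − 8.07) / (153.0 − 0.12107·12.2)
α = (13.44 − 8.07) / (153.0 − 1.477) = 5.369/151.5 = 0.03543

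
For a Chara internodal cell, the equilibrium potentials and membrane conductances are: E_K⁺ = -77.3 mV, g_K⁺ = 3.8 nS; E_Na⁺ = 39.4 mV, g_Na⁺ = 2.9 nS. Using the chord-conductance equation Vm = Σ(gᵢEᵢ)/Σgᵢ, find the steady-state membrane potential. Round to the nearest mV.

-27 mV

Σ gᵢEᵢ = 3.8·(-77.3) + 2.9·(39.4) = -179.48
Σ gᵢ = 3.8 + 2.9 = 6.7
Vm = -179.48 / 6.7 = -26.79 mV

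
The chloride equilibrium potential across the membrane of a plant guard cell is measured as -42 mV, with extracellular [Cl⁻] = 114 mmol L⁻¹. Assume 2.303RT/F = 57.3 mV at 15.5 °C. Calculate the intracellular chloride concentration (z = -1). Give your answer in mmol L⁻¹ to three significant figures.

21.1 mmol L⁻¹

Nernst: E = (57.3/-1) · log₁₀([out]/[in]), so log₁₀([out]/[in]) = -42.0 × -1 / 57.3 = 0.7330.
[out]/[in] = 10^(0.7330) = 5.407.
[in] = 114 / 5.407 = 21.08 mmol L⁻¹.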